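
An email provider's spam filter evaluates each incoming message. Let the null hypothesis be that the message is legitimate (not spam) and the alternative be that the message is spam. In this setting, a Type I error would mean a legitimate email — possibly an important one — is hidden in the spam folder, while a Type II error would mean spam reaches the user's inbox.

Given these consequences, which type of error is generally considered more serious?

Type I error

The Type I consequence (a legitimate email — possibly an important one — is hidden in the spam folder) is more severe than the Type II consequence (spam reaches the user's inbox).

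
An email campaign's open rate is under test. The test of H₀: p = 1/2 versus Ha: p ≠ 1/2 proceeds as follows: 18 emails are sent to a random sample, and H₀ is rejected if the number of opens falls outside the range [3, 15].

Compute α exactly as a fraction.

43/32768

Under H₀, Y ~ Binomial(18, 1/2); α is the probability of landing in either tail, P(Y ≤ 2) + P(Y ≥ 16).
Each tail has probability (1 + 18 + 153)/262144; doubling gives α = 344/262144 = 43/32768.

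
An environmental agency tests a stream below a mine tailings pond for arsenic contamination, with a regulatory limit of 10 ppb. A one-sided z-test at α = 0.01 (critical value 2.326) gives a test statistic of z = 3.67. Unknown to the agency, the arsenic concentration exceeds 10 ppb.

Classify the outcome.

The conventional null hypothesis is that the arsenic concentration is at or below 10 ppb (safe).
Since z = 3.67 > z* = 2.326, H₀ is rejected.
H₀ is false (actually the arsenic concentration exceeds 10 ppb).
The decision matches the true state — no error.

No error (correct decision).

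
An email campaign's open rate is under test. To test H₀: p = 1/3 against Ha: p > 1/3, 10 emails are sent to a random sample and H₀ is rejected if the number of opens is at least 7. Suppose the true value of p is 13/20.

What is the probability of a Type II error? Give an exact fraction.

A Type II error is failing to reject when Ha holds: with p = 13/20, β = P(Y ≤ 6).
Adding the binomial probabilities P(Y=0)+…+P(Y=6) at p = 13/20 gives 1244602838129/2560000000000.

1244602838129/2560000000000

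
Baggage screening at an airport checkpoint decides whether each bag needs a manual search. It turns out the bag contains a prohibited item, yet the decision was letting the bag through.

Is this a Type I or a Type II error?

The null hypothesis here is that the bag contains no prohibited items.
'Letting the bag through' corresponds to failing to reject H₀.
H₀ was not rejected but H₀ is false — a Type II error (false negative).

Type II error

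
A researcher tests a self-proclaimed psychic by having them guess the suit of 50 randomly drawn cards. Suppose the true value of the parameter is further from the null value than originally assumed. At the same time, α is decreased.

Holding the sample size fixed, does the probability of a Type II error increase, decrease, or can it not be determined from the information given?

Cannot be determined from the information given.

The first change alone would make β decrease; the second alone would make β increase. Which effect dominates depends on the magnitudes, which are not given.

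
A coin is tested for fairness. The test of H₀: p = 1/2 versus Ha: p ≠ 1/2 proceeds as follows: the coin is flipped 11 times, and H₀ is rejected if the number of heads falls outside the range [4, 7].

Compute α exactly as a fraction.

Under H₀, K ~ Binomial(11, 1/2); α is the probability of landing in either tail, P(K ≤ 3) + P(K ≥ 8).
Each tail has probability (1 + 11 + 55 + 165)/2048; doubling gives α = 464/2048 = 29/128.

29/128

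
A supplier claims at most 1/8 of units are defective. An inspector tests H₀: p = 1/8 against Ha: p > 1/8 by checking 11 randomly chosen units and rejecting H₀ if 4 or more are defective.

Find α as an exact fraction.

Under H₀, Y ~ Binomial(11, 1/8); the Type I error rate is P(Y ≥ 4).
α = 1 − P(Y ≤ 3) = 1 − 1031899379/1073741824 = 41842445/1073741824.

41842445/1073741824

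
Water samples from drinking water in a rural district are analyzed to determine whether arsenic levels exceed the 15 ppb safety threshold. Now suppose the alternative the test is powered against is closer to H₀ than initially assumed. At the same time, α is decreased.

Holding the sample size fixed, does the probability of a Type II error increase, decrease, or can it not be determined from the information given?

It increases.

A smaller true effect puts the Ha sampling distribution closer to H₀, so more of it falls in the non-rejection region. Tightening α shrinks the rejection region. When Ha holds, fewer sample outcomes clear the stricter threshold, so more fall in the acceptance region. Both changes push β in the same direction.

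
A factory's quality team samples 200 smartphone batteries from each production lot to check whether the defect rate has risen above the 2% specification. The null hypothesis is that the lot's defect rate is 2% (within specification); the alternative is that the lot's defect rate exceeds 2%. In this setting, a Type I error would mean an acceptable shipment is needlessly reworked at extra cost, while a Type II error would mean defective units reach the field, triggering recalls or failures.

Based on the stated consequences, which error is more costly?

Type II error

The Type II consequence (defective units reach the field, triggering recalls or failures) is more severe than the Type I consequence (an acceptable shipment is needlessly reworked at extra cost).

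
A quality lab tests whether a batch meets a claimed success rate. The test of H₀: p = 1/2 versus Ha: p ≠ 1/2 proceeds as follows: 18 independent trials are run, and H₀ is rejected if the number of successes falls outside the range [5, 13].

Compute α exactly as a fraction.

253/8192

The significance level is the null-hypothesis probability of the rejection region {≤4} ∪ {≥14}.
The two tails are symmetric, so α = 2·(1 + 18 + 153 + 816 + 3060)/2^18 = 8096/262144 = 253/8192.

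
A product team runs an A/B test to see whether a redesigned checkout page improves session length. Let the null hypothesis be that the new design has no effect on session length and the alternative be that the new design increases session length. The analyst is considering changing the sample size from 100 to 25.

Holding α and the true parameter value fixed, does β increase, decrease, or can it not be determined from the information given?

With less data the test statistic is noisier; under Ha, more outcomes land inside the acceptance region.

It increases.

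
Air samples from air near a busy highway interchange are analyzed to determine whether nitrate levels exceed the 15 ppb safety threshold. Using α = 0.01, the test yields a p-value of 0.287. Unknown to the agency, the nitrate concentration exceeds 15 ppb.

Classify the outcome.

The conventional null hypothesis is that the nitrate concentration is at or below 15 ppb (safe).
Since p = 0.287 ≥ α = 0.01, H₀ is not rejected.
H₀ is false (actually the nitrate concentration exceeds 15 ppb).
Failing to reject a false H₀ is a Type II error.

Type II error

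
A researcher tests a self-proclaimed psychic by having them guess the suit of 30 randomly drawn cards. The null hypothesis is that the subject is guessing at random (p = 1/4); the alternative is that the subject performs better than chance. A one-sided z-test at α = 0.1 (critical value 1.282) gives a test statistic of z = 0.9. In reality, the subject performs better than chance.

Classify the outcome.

Type II error

Since z = 0.9 ≤ z* = 1.282, H₀ is not rejected.
H₀ is false (actually the subject performs better than chance).
Failing to reject a false H₀ is a Type II error.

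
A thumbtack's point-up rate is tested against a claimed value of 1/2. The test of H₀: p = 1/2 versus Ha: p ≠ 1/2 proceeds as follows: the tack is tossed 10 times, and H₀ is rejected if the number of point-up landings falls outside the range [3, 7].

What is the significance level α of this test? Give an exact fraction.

The significance level is the null-hypothesis probability of the rejection region {≤2} ∪ {≥8}.
The two tails are symmetric, so α = 2·(1 + 10 + 45)/2^10 = 112/1024 = 7/64.

7/64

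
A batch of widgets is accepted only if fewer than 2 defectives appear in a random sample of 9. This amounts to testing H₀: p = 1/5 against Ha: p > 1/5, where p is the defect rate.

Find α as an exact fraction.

Under H₀, Y ~ Binomial(9, 1/5); the Type I error rate is P(Y ≥ 2).
α = 1 − P(Y ≤ 1) = 1 − 851968/1953125 = 1101157/1953125.

1101157/1953125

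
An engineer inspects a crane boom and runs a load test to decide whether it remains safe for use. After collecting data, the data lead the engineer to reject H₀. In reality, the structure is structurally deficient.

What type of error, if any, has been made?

The conventional null hypothesis here is that the structure meets the required load capacity (safe).
The test rejected a false H₀ — the decision matches the true state.

No error (correct decision).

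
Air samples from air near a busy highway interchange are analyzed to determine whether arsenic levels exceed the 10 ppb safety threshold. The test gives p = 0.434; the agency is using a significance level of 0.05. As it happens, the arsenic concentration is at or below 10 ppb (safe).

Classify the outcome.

No error — this is a correct decision.

The conventional null hypothesis is that the arsenic concentration is at or below 10 ppb (safe).
Since p = 0.434 ≥ α = 0.05, H₀ is not rejected.
H₀ is true (actually the arsenic concentration is at or below 10 ppb (safe)).
The decision matches the true state — no error.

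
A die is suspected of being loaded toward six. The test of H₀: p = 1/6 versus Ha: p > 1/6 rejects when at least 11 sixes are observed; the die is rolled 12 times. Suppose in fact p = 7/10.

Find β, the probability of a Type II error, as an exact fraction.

A Type II error is failing to reject when Ha holds: with p = 7/10, β = P(K ≤ 10).
Adding the binomial probabilities P(K=0)+…+P(K=10) at p = 7/10 gives 914974950051/1000000000000.

914974950051/1000000000000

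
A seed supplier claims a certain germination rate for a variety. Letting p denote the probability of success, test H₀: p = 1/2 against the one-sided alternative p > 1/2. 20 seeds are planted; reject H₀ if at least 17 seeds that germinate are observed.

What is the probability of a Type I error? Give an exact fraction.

1351/1048576

Under H₀, K ~ Binomial(20, 1/2), and α = P(K ≥ 17).
That's C(20,17) + C(20,18) + C(20,19) + C(20,20) over 2^20, i.e. (1140 + 190 + 20 + 1)/1048576 = 1351/1048576.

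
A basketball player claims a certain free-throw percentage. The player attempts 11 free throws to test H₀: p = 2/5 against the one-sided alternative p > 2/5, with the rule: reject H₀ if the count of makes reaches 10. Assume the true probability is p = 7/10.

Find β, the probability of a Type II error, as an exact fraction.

2217524751/2500000000

A Type II error is failing to reject when Ha holds: with p = 7/10, β = P(Y ≤ 9).
Summing C(11,j)·(7/10)^j·(3/10)^{11-j} for j = 0..9 gives 2217524751/2500000000.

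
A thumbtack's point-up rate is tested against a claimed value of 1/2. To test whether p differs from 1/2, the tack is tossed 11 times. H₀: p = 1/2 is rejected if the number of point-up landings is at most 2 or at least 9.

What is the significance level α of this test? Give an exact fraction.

67/1024

Under H₀, Y ~ Binomial(11, 1/2); α is the probability of landing in either tail, P(Y ≤ 2) + P(Y ≥ 9).
The two tails are symmetric, so α = 2·(1 + 11 + 55)/2^11 = 134/2048 = 67/1024.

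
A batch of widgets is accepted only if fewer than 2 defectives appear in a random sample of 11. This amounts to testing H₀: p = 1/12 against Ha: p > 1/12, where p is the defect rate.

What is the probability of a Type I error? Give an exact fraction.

86192514733/371504185344

The significance level is the probability, assuming p = 1/12, of seeing 2 or more defectives in 11 draws.
α = 1 − P(S ≤ 1) = 1 − 285311670611/371504185344 = 86192514733/371504185344.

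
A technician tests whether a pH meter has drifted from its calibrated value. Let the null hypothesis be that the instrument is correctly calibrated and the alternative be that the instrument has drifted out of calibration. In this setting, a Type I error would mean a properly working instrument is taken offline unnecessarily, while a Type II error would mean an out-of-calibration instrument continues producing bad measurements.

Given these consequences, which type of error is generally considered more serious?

The Type II consequence (an out-of-calibration instrument continues producing bad measurements) is more severe than the Type I consequence (a properly working instrument is taken offline unnecessarily).

Type II error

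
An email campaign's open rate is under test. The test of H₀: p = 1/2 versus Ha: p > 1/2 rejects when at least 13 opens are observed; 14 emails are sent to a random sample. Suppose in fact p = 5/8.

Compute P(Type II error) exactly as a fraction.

4340673464229/4398046511104

A Type II error is failing to reject when Ha holds: with p = 5/8, β = P(X ≤ 12).
Adding the binomial probabilities P(X=0)+…+P(X=12) at p = 5/8 gives 4340673464229/4398046511104.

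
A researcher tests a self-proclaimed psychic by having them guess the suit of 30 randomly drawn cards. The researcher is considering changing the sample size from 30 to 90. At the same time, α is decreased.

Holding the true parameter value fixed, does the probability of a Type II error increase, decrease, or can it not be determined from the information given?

The first change alone would make β decrease; the second alone would make β increase. Which effect dominates depends on the magnitudes, which are not given.

Cannot be determined from the information given.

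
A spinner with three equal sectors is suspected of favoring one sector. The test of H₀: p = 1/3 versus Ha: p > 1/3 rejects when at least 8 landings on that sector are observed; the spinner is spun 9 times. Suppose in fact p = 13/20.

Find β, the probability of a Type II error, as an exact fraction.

112501116301/128000000000

Under the alternative p = 13/20, Y ~ Binomial(9, 13/20); β is the probability the test does not reject, P(Y < 8).
Summing C(9,j)·(13/20)^j·(7/20)^{9-j} for j = 0..7 gives 112501116301/128000000000.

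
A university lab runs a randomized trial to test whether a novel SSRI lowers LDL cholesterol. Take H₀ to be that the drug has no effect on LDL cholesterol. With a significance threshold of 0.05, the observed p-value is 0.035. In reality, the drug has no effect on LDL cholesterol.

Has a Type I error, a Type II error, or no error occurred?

Type I error

Since p = 0.035 < α = 0.05, H₀ is rejected.
H₀ is true (actually the drug has no effect on LDL cholesterol).
Rejecting a true H₀ is a Type I error.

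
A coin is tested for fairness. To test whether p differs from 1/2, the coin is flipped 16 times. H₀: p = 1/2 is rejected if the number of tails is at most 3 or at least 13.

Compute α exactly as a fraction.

697/32768

α = P(X ≤ 3 or X ≥ 13 | p = 1/2), X ~ Binomial(16, 1/2).
Each tail has probability (1 + 16 + 120 + 560)/65536; doubling gives α = 1394/65536 = 697/32768.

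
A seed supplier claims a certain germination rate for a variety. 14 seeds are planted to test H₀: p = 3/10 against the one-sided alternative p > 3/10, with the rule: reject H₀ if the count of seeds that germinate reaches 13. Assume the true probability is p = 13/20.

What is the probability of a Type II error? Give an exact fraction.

A Type II error is failing to reject when Ha holds: with p = 13/20, β = P(Y ≤ 12).
Equivalently, β = 1 − P(Y ≥ 13) = 1604780863168259917/1638400000000000000.

1604780863168259917/1638400000000000000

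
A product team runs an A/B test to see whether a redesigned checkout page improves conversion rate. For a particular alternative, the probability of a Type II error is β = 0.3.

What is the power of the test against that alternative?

0.7

Power = 1 − β = 1 − 0.3 = 0.7.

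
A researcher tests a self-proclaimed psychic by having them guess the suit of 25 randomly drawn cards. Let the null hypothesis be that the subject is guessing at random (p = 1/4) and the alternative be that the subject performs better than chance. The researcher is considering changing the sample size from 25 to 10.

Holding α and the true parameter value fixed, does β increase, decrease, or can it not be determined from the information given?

It increases.

Reducing n widens both sampling distributions, so the test has less ability to distinguish Ha from H₀.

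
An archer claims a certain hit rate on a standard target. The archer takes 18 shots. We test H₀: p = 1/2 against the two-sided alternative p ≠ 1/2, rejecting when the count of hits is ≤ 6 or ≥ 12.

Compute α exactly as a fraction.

7795/32768

Under H₀, K ~ Binomial(18, 1/2); α is the probability of landing in either tail, P(K ≤ 6) + P(K ≥ 12).
Each tail has probability (1 + 18 + 153 + 816 + 3060 + 8568 + 18564)/262144; doubling gives α = 62360/262144 = 7795/32768.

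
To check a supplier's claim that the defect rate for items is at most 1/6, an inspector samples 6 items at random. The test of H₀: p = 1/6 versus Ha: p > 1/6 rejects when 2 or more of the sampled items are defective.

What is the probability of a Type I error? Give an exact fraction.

Under H₀, X ~ Binomial(6, 1/6); the Type I error rate is P(X ≥ 2).
α = 1 − P(X ≤ 1) = 1 − 34375/46656 = 12281/46656.

12281/46656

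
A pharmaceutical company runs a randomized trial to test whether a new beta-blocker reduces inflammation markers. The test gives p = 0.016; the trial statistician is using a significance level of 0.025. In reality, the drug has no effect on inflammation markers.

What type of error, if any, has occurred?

The conventional null hypothesis is that the drug has no effect on inflammation markers.
Since p = 0.016 < α = 0.025, H₀ is rejected.
H₀ is true (actually the drug has no effect on inflammation markers).
Rejecting a true H₀ is a Type I error.

Type I error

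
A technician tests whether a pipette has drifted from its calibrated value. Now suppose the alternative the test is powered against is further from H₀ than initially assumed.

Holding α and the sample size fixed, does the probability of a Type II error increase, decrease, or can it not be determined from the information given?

It decreases.

A bigger departure from H₀ is easier for the test to detect, so it fails to reject less often.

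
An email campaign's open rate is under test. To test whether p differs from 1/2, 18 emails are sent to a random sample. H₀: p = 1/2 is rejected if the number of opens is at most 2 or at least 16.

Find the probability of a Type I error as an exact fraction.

α = P(Y ≤ 2 or Y ≥ 16 | p = 1/2), Y ~ Binomial(18, 1/2).
Each tail has probability (1 + 18 + 153)/262144; doubling gives α = 344/262144 = 43/32768.

43/32768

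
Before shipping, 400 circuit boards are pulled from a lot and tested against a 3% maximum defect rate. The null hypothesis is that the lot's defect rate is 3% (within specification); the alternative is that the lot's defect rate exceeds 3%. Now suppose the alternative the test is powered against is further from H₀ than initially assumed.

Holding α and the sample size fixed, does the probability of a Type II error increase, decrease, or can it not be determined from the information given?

It decreases.

A larger true effect moves the Ha sampling distribution further from the H₀ critical value, making rejection more likely when Ha is true.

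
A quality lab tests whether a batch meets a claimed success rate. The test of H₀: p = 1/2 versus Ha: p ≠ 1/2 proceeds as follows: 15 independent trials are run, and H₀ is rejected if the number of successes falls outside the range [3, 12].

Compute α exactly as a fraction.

The significance level is the null-hypothesis probability of the rejection region {≤2} ∪ {≥13}.
By symmetry, α = 2·P(S ≤ 2) = 2·(1 + 15 + 105)/32768 = 242/32768 = 121/16384.

121/16384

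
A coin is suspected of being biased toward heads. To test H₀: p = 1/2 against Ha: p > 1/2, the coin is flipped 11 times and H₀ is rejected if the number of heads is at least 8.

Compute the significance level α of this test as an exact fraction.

The Type I error probability is α = P(K ≥ 8) computed under H₀, where K ~ Binomial(11, 1/2).
That's C(11,8) + C(11,9) + C(11,10) + C(11,11) over 2^11, i.e. (165 + 55 + 11 + 1)/2048 = 232/2048 = 29/256.

29/256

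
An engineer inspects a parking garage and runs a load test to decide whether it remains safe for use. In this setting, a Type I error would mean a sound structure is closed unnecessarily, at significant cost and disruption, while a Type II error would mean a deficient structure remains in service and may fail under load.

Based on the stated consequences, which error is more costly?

The Type II consequence (a deficient structure remains in service and may fail under load) is more severe than the Type I consequence (a sound structure is closed unnecessarily, at significant cost and disruption).

Type II error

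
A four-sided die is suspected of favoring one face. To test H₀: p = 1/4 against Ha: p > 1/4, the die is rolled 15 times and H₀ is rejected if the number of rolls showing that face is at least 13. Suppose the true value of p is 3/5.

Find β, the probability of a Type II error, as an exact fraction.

29690124488/30517578125

Under the alternative p = 3/5, K ~ Binomial(15, 3/5); β is the probability the test does not reject, P(K < 13).
Adding the binomial probabilities P(K=0)+…+P(K=12) at p = 3/5 gives 29690124488/30517578125.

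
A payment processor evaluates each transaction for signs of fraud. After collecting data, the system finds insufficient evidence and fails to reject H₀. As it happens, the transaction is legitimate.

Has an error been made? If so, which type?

The conventional null hypothesis here is that the transaction is legitimate.
The test retained a true H₀ — the decision matches the true state.

No error (correct decision).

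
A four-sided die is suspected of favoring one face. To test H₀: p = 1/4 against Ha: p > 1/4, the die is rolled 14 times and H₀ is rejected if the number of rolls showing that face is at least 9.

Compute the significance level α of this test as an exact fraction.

578257/268435456

The Type I error probability is α = P(K ≥ 9) computed under H₀, where K ~ Binomial(14, 1/4).
Adding the binomial terms for j = 9 through 14 with p = 1/4 yields 578257/268435456.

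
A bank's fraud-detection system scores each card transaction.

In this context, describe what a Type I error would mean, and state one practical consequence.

A Type I error would mean concluding that the transaction is fraudulent when in fact the transaction is legitimate. Consequence: a legitimate purchase is declined and the customer's card is frozen.

With the conventional null hypothesis that the transaction is legitimate:
A Type I error is rejecting H₀ when H₀ is true.
Here that means blocking the transaction and freezing the card when actually the transaction is legitimate.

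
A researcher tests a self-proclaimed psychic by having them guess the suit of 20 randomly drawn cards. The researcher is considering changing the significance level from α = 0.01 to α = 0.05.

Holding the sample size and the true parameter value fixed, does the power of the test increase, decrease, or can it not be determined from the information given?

It increases.

A larger α widens the rejection region, so when the alternative is true more outcomes lead to rejection — failing to reject becomes less likely.
Since power = 1 − β and β decreases, power increases.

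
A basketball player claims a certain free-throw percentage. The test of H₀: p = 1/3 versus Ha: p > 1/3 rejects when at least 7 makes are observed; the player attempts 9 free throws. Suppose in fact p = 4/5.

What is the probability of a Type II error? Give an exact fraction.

A Type II error is failing to reject when Ha holds: with p = 4/5, β = P(X ≤ 6).
Equivalently, β = 1 − P(X ≥ 7) = 511333/1953125.

511333/1953125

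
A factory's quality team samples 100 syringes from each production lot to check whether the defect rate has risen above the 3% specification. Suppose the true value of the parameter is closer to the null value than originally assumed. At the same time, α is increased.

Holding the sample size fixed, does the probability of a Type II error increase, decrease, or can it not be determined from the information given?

The first change alone would make β increase; the second alone would make β decrease. Which effect dominates depends on the magnitudes, which are not given.

Cannot be determined from the information given.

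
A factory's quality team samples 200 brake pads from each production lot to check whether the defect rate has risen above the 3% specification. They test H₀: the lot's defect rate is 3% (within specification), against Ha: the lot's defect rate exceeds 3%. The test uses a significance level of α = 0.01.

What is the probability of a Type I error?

0.01

The significance level α is, by definition, the probability of a Type I error — P(reject H₀ | H₀ true).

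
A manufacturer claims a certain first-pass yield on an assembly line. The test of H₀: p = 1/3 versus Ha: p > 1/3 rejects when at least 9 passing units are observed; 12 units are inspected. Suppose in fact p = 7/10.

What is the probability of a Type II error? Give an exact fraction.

101496845313/200000000000

β = P(fail to reject H₀ | Ha true) = P(K ≤ 8 | p = 7/10), K ~ Binomial(12, 7/10).
Equivalently, β = 1 − P(K ≥ 9) = 101496845313/200000000000.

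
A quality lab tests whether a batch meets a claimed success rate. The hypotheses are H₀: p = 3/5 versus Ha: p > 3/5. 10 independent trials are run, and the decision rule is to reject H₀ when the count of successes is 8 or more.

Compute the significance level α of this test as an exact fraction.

1633689/9765625

α = P(reject H₀ | H₀ true) = P(X ≥ 8 | p = 3/5), with X ~ Binomial(10, 3/5).
P(X ≥ 8) = Σ_{j=8}^{10} C(10,j)·(3/5)^j·(2/5)^{10-j} = 1633689/9765625.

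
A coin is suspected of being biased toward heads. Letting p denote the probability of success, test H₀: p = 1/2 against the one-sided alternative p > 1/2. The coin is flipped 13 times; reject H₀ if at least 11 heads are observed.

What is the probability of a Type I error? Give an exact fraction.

The Type I error probability is α = P(X ≥ 11) computed under H₀, where X ~ Binomial(13, 1/2).
P(X ≥ 11) = [C(13,11) + C(13,12) + C(13,13)] / 2^13 = (78 + 13 + 1) / 8192 = 92/8192 = 23/2048.

23/2048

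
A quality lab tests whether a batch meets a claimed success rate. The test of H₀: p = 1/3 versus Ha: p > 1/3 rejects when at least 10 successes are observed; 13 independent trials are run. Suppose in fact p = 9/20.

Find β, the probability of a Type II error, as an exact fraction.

A Type II error is failing to reject when Ha holds: with p = 9/20, β = P(K ≤ 9).
Summing C(13,j)·(9/20)^j·(11/20)^{13-j} for j = 0..9 gives 501584974994213/512000000000000.

501584974994213/512000000000000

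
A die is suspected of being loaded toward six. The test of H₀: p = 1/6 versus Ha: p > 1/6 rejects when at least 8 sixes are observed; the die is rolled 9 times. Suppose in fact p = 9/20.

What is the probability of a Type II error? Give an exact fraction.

126837738533/128000000000

β = P(fail to reject H₀ | Ha true) = P(Y ≤ 7 | p = 9/20), Y ~ Binomial(9, 9/20).
Equivalently, β = 1 − P(Y ≥ 8) = 126837738533/128000000000.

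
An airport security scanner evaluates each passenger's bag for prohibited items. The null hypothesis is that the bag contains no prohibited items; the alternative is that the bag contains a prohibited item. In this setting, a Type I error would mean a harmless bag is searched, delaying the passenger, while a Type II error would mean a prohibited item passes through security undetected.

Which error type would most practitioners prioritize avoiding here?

Type II error

The Type II consequence (a prohibited item passes through security undetected) is more severe than the Type I consequence (a harmless bag is searched, delaying the passenger).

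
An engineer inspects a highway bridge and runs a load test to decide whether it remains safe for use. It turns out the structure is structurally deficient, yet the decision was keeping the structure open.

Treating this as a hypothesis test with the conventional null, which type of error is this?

Type II error

The null hypothesis here is that the structure meets the required load capacity (safe).
'Keeping the structure open' corresponds to failing to reject H₀.
H₀ was not rejected but H₀ is false — a Type II error (false negative).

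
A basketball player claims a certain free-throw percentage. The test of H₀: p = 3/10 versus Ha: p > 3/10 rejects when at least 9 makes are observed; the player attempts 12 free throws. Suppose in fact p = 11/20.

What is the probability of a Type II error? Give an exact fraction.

709043757719553/819200000000000

Under the alternative p = 11/20, S ~ Binomial(12, 11/20); β is the probability the test does not reject, P(S < 9).
Equivalently, β = 1 − P(S ≥ 9) = 709043757719553/819200000000000.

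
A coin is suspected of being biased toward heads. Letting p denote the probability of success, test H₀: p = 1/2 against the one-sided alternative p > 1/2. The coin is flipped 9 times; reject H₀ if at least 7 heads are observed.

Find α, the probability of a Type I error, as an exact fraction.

23/256

The Type I error probability is α = P(Y ≥ 7) computed under H₀, where Y ~ Binomial(9, 1/2).
Summing the upper tail: (36 + 9 + 1) / 2^9 = 46/512 = 23/256.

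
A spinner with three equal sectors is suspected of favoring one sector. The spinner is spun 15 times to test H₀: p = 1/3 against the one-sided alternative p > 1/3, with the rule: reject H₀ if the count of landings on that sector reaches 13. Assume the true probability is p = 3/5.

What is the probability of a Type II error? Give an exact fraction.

β = P(fail to reject H₀ | Ha true) = P(Y ≤ 12 | p = 3/5), Y ~ Binomial(15, 3/5).
Summing C(15,j)·(3/5)^j·(2/5)^{15-j} for j = 0..12 gives 29690124488/30517578125.

29690124488/30517578125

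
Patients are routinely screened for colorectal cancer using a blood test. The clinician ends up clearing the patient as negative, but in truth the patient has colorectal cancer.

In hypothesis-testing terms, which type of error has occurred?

Type II error

The null hypothesis here is that the patient does not have colorectal cancer.
'Clearing the patient as negative' corresponds to failing to reject H₀.
H₀ was not rejected but H₀ is false — a Type II error (false negative).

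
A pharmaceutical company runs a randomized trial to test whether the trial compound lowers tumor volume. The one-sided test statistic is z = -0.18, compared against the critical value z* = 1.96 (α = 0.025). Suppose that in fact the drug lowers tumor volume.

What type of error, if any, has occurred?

Type II error

The conventional null hypothesis is that the drug has no effect on tumor volume.
Since z = -0.18 ≤ z* = 1.96, H₀ is not rejected.
H₀ is false (actually the drug lowers tumor volume).
Failing to reject a false H₀ is a Type II error.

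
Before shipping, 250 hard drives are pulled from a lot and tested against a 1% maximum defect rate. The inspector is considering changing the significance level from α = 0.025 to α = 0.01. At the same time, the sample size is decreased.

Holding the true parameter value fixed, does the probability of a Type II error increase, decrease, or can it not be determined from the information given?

Tightening α shrinks the rejection region. When Ha holds, fewer sample outcomes clear the stricter threshold, so more fall in the acceptance region. A smaller sample increases the standard error, so the sampling distributions under H₀ and Ha overlap more. Both changes push β in the same direction.

It increases.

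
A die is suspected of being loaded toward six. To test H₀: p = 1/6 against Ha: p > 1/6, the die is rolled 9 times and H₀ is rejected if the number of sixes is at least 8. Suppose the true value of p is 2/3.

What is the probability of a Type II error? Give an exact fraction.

16867/19683

β = P(fail to reject H₀ | Ha true) = P(S ≤ 7 | p = 2/3), S ~ Binomial(9, 2/3).
Summing C(9,j)·(2/3)^j·(1/3)^{9-j} for j = 0..7 gives 16867/19683.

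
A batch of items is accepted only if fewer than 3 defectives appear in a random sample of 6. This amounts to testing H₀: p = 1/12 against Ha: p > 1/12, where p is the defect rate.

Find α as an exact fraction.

14251/1492992

α = P(reject H₀ | H₀ true) = P(Y ≥ 3 | p = 1/12), Y ~ Binomial(6, 1/12).
Computing the lower-tail complement: 1 − 1478741/1492992 = 14251/1492992.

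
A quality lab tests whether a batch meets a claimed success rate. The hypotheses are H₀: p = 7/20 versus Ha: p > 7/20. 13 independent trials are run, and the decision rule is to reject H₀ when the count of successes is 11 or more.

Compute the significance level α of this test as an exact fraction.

14250593836801/40960000000000000

α = P(reject H₀ | H₀ true) = P(X ≥ 11 | p = 7/20), with X ~ Binomial(13, 7/20).
Adding the binomial terms for j = 11 through 13 with p = 7/20 yields 14250593836801/40960000000000000.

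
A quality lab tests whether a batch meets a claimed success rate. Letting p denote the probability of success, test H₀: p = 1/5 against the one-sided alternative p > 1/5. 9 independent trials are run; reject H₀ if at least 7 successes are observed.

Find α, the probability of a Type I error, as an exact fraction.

Under H₀, X ~ Binomial(9, 1/5), and α = P(X ≥ 7).
Adding the binomial terms for j = 7 through 9 with p = 1/5 yields 613/1953125.

613/1953125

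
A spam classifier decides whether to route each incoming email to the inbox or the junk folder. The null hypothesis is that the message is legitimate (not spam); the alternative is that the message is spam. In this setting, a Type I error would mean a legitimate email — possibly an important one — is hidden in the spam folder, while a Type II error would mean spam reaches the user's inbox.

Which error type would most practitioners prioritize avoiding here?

The Type I consequence (a legitimate email — possibly an important one — is hidden in the spam folder) is more severe than the Type II consequence (spam reaches the user's inbox).

Type I error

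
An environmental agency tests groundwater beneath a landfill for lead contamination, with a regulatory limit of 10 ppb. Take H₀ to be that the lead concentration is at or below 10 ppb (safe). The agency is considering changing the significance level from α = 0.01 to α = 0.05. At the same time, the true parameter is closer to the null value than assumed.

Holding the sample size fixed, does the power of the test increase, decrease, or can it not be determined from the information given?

Cannot be determined from the information given.

The first change alone would make β decrease; the second alone would make β increase. Which effect dominates depends on the magnitudes, which are not given.
Since power = 1 − β, the effect on power is likewise indeterminate.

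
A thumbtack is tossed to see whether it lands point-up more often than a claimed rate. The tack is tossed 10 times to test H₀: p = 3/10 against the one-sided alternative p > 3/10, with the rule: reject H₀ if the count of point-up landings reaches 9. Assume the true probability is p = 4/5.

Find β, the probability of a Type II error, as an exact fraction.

β = P(fail to reject H₀ | Ha true) = P(K ≤ 8 | p = 4/5), K ~ Binomial(10, 4/5).
Equivalently, β = 1 − P(K ≥ 9) = 6095609/9765625.

6095609/9765625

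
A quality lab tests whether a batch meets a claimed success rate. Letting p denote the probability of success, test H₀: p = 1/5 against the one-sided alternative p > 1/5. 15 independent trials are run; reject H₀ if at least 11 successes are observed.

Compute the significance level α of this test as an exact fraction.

The Type I error probability is α = P(S ≥ 11) computed under H₀, where S ~ Binomial(15, 1/5).
P(S ≥ 11) = Σ_{j=11}^{15} C(15,j)·(1/5)^j·(4/5)^{15-j} = 380301/30517578125.

380301/30517578125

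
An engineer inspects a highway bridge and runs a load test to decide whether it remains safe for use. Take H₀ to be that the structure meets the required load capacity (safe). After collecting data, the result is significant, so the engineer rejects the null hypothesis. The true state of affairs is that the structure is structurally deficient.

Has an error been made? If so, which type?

The test rejected a false H₀ — the decision matches the true state.

No error (correct decision).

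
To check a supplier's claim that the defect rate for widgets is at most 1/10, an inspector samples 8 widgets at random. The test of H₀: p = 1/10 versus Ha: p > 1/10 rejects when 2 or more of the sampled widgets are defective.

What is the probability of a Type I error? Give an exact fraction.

18689527/100000000

Under H₀, K ~ Binomial(8, 1/10); the Type I error rate is P(K ≥ 2).
α = 1 − P(K ≤ 1) = 1 − 81310473/100000000 = 18689527/100000000.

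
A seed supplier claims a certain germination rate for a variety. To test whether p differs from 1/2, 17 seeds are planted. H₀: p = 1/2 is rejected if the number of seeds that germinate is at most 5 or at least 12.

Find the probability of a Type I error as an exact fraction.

4701/32768

The significance level is the null-hypothesis probability of the rejection region {≤5} ∪ {≥12}.
The two tails are symmetric, so α = 2·(1 + 17 + 136 + 680 + 2380 + 6188)/2^17 = 18804/131072 = 4701/32768.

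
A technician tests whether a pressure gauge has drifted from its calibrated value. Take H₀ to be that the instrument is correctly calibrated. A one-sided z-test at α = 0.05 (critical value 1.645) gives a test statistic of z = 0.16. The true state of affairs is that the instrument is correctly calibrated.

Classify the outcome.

No error (correct decision).

Since z = 0.16 ≤ z* = 1.645, H₀ is not rejected.
H₀ is true (actually the instrument is correctly calibrated).
The decision matches the true state — no error.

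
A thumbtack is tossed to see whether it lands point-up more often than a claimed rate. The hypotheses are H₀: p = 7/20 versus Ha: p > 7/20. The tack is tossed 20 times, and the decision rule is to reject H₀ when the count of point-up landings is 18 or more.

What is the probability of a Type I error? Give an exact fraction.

55331865643399146571/104857600000000000000000000

Under H₀, K ~ Binomial(20, 7/20), and α = P(K ≥ 18).
Adding the binomial terms for j = 18 through 20 with p = 7/20 yields 55331865643399146571/104857600000000000000000000.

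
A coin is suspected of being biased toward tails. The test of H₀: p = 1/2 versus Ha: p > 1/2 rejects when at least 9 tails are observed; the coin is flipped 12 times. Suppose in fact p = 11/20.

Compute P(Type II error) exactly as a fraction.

709043757719553/819200000000000

Under the alternative p = 11/20, X ~ Binomial(12, 11/20); β is the probability the test does not reject, P(X < 9).
Summing C(12,j)·(11/20)^j·(9/20)^{12-j} for j = 0..8 gives 709043757719553/819200000000000.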